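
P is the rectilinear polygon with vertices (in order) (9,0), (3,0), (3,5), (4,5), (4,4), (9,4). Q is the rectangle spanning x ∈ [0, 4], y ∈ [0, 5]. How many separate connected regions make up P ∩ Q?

P ∩ Q is a single connected region.

1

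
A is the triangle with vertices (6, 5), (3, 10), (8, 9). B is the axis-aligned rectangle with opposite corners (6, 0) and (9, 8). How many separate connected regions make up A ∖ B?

1

A ∖ B is a single connected region.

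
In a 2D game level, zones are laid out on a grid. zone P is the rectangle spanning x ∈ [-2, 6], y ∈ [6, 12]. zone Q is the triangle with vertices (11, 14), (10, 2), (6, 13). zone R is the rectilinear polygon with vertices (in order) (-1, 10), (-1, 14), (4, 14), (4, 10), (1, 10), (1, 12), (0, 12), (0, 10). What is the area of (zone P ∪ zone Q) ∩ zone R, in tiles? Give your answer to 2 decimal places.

|zone P ∪ zone Q| = 77.5.
|(zone P ∪ zone Q) ∩ zone R| = 8.00.

8.00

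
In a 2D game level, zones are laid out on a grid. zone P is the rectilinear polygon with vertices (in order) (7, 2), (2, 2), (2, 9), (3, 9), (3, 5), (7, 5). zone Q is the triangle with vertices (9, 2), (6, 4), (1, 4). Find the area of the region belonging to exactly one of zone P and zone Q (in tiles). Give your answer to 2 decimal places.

|zone P| = 19, |zone Q| = 5, |zone P∩zone Q| = 4.0417.
|zone P △ zone Q| = |zone P| + |zone Q| − 2·|zone P∩zone Q| = 19 + 5 − 8.0833 = 15.92.

15.92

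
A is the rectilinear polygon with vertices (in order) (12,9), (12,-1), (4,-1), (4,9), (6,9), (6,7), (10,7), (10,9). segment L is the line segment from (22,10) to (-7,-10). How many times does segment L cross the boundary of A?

2

The segment meets the boundary at (6.05,-1), (12,3.103).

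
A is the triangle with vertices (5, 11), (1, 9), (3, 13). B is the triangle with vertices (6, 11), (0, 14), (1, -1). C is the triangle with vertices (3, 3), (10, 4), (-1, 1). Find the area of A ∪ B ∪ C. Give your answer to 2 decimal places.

47.88

By inclusion–exclusion:
Individual areas: |A| = 6, |B| = 43.5, |C| = 5.
|A∩B| = 5.7.
|A∩C| = 0.
|B∩C| = 0.9237.
|A∩B∩C| = 0.
|A ∪ B ∪ C| = 54.5 − 6.6237 + 0 = 47.88.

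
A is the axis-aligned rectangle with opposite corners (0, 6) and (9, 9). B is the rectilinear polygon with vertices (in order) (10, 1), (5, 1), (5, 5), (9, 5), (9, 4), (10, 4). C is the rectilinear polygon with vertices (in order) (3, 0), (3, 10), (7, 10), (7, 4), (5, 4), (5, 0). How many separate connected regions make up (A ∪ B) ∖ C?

3

(A ∪ B) ∖ C splits into 3 disjoint pieces (area 6, area 9, area 17).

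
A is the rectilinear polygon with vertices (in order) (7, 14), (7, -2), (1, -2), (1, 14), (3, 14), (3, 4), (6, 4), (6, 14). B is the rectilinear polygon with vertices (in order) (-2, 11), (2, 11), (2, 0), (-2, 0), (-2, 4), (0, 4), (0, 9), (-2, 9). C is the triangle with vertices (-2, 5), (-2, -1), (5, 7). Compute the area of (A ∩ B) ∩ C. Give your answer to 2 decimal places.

The region (A ∩ B) ∩ C is the polygon with vertices (2,3.571), (1,2.429), (1,5.857), (2,6.143).
By the shoelace formula its area is 3.00.

3.00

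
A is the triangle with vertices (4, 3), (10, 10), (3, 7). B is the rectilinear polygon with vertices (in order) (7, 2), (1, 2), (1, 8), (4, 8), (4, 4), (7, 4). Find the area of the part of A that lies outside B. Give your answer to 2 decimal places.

|A| = 15.5, |A∩B| = 2.6429.
|A ∖ B| = |A| − |A∩B| = 15.5 − 2.6429 = 12.86.

12.86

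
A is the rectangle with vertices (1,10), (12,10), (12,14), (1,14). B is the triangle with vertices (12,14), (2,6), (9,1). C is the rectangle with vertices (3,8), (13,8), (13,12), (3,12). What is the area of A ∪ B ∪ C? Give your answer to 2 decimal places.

100.65

By inclusion–exclusion:
Individual areas: |A| = 44, |B| = 53, |C| = 40.
|A∩B| = 8.1538.
|A∩C|: x∈[3,12], y∈[10,12] → 9·2 = 18.
|B∩C| = 16.3077.
|A∩B∩C| = 6.1154.
|A ∪ B ∪ C| = 137 − 42.4615 + 6.1154 = 100.65.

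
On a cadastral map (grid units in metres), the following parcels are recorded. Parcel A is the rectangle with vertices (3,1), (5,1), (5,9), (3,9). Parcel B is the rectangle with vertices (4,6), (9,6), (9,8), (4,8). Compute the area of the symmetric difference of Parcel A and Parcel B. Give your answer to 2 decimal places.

|Parcel A∩Parcel B|: x∈[4,5], y∈[6,8] → 1·2 = 2.
|Parcel A △ Parcel B| = |Parcel A| + |Parcel B| − 2·|Parcel A∩Parcel B| = 16 + 10 − 4 = 22.00.

22.00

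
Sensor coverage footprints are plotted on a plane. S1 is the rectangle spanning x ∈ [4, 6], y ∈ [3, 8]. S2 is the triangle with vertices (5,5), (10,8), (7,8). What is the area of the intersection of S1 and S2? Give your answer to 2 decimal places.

The intersection is the polygon with vertices (6,5.6), (5,5), (6,6.5).
By the shoelace formula its area is 0.45.

0.45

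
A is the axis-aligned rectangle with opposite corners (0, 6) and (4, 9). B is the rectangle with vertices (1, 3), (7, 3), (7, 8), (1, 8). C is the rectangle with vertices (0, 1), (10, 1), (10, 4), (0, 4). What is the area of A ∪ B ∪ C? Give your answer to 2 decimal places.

By inclusion–exclusion:
Individual areas: |A| = 12, |B| = 30, |C| = 30.
|A∩B|: x∈[1,4], y∈[6,8] → 3·2 = 6.
|A∩C| = 0 (no overlap).
|B∩C|: x∈[1,7], y∈[3,4] → 6·1 = 6.
|A∩B∩C| = 0.
|A ∪ B ∪ C| = 72 − 12 + 0 = 60.00.

60.00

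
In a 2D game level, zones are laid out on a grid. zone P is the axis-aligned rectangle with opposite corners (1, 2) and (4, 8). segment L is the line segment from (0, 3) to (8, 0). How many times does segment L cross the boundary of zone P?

2

The segment meets the boundary at (2.667,2), (1,2.625).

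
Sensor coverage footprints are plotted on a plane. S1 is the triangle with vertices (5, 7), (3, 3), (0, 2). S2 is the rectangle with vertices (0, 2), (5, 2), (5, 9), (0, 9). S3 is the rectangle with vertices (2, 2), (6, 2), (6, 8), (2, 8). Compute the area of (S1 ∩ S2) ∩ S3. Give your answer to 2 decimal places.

The region (S1 ∩ S2) ∩ S3 is the polygon with vertices (2,2.667), (2,4), (5,7), (3,3).
By the shoelace formula its area is 3.67.

3.67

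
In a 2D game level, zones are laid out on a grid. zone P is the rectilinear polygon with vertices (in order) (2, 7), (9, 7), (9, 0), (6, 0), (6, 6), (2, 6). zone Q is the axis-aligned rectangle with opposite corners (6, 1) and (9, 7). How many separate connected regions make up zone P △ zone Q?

2

zone P △ zone Q splits into 2 disjoint pieces (area 4, area 3).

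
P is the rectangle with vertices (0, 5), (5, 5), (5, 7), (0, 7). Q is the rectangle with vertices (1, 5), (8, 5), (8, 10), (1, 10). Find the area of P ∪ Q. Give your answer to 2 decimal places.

By inclusion–exclusion:
Individual areas: |P| = 10, |Q| = 35.
|P∩Q|: x∈[1,5], y∈[5,7] → 4·2 = 8.
|P ∪ Q| = 45 − 8 = 37.00.

37.00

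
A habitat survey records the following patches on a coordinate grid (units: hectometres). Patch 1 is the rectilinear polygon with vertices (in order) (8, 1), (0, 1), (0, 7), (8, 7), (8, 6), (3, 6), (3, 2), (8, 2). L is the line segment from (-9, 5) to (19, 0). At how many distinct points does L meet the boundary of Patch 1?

4

The segment meets the boundary at (8,1.964), (7.8,2), (3,2.857), (0,3.393).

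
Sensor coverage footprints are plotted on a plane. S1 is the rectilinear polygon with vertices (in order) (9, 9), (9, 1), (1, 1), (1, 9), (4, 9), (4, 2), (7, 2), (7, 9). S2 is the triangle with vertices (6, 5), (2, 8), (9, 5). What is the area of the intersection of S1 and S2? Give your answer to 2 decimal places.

1.50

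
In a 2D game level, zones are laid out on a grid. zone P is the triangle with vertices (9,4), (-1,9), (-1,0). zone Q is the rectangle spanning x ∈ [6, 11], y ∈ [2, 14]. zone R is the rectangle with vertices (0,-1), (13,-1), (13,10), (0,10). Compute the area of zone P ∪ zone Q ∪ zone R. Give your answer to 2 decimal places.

By inclusion–exclusion:
Individual areas: |zone P| = 45, |zone Q| = 60, |zone R| = 143.
|zone P∩zone Q| = 4.05.
|zone P∩zone R| = 36.45.
|zone Q∩zone R|: x∈[6,11], y∈[2,10] → 5·8 = 40.
|zone P∩zone Q∩zone R| = 4.05.
|zone P ∪ zone Q ∪ zone R| = 248 − 80.5 + 4.05 = 171.55.

171.55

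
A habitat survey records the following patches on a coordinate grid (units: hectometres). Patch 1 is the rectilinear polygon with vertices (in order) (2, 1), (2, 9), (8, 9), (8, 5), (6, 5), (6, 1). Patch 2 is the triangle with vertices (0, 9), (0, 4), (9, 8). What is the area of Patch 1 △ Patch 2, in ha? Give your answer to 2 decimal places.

35.83

|Patch 1| = 40, |Patch 2| = 22.5, |Patch 1∩Patch 2| = 13.3333.
|Patch 1 △ Patch 2| = |Patch 1| + |Patch 2| − 2·|Patch 1∩Patch 2| = 40 + 22.5 − 26.6667 = 35.83.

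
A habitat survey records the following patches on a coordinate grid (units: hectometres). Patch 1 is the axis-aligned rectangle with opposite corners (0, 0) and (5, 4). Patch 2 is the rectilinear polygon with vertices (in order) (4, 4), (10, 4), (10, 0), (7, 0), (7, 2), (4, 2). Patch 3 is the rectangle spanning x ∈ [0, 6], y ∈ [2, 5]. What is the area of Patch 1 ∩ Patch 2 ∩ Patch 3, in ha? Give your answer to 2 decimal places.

The intersection is the polygon with vertices (4,2), (4,4), (5,4), (5,2).
By the shoelace formula its area is 2.00.

2.00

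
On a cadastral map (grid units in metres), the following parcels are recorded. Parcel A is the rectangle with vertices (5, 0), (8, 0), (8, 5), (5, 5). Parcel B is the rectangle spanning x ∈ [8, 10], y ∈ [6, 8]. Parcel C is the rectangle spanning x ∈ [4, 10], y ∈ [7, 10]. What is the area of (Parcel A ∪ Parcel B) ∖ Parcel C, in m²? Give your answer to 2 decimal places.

17.00

|Parcel A ∪ Parcel B| = 19.
|(Parcel A ∪ Parcel B) ∩ Parcel C| = 2.
|(Parcel A ∪ Parcel B) ∖ Parcel C| = 19 − 2 = 17.00.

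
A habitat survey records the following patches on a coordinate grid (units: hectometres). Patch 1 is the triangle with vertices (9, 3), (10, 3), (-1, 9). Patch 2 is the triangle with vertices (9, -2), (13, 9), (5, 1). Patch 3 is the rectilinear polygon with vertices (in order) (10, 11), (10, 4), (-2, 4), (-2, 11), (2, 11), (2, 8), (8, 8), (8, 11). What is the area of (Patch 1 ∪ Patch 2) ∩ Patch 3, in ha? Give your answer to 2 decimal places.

4.08

The region (Patch 1 ∪ Patch 2) ∩ Patch 3 is the polygon with vertices (8.059,4.059), (10,6), (10,4), (7.333,4), (-1,9).
By the shoelace formula its area is 4.08.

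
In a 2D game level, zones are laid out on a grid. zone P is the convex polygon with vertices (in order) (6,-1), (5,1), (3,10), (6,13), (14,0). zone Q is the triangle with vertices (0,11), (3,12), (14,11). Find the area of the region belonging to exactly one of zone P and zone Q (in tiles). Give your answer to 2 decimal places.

82.58

|zone P| = 79.5, |zone Q| = 7, |zone P∩zone Q| = 1.9604.
|zone P △ zone Q| = |zone P| + |zone Q| − 2·|zone P∩zone Q| = 79.5 + 7 − 3.9208 = 82.58.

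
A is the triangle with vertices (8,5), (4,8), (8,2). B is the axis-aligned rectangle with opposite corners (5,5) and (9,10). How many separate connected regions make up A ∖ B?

A ∖ B splits into 2 disjoint pieces (area 0.375, area 3).

2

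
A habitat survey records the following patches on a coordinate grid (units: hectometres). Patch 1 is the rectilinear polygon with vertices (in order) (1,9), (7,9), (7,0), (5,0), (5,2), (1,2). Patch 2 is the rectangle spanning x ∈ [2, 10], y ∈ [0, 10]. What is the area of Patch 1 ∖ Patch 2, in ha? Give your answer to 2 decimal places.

|Patch 1| = 46, |Patch 1∩Patch 2| = 39.
|Patch 1 ∖ Patch 2| = |Patch 1| − |Patch 1∩Patch 2| = 46 − 39 = 7.00.

7.00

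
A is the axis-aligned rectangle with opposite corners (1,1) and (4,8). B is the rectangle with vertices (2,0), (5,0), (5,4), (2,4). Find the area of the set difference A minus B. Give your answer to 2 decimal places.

|A∩B|: x∈[2,4], y∈[1,4] → 2·3 = 6.
|A| = 21.
|A ∖ B| = |A| − |A∩B| = 21 − 6 = 15.00.

15.00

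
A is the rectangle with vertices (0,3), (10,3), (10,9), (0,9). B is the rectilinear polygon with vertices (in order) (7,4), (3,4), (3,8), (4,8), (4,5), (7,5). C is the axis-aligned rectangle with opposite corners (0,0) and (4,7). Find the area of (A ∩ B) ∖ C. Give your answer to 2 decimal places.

|A ∩ B| = 7.
|(A ∩ B) ∩ C| = 3.
|(A ∩ B) ∖ C| = 7 − 3 = 4.00.

4.00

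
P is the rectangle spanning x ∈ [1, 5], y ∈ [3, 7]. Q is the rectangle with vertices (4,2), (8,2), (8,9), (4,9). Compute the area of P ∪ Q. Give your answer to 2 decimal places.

40.00

By inclusion–exclusion:
Individual areas: |P| = 16, |Q| = 28.
|P∩Q|: x∈[4,5], y∈[3,7] → 1·4 = 4.
|P ∪ Q| = 44 − 4 = 40.00.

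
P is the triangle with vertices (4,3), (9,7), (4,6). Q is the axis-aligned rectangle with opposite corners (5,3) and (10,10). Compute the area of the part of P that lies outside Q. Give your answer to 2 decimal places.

2.70

|P| = 7.5, |P∩Q| = 4.8.
|P ∖ Q| = |P| − |P∩Q| = 7.5 − 4.8 = 2.70.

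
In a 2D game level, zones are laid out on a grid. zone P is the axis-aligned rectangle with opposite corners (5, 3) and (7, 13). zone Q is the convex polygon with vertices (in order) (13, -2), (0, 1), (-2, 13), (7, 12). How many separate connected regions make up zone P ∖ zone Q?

1

zone P ∖ zone Q is a single connected region.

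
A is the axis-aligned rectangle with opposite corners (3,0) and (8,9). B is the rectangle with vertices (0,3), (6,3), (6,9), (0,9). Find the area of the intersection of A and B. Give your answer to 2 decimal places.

|A∩B|: x∈[3,6], y∈[3,9] → 3·6 = 18.

18.00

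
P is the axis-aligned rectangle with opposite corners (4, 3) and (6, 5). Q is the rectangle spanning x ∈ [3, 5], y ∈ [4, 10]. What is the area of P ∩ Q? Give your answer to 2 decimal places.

|P∩Q|: x∈[4,5], y∈[4,5] → 1·1 = 1.

1.00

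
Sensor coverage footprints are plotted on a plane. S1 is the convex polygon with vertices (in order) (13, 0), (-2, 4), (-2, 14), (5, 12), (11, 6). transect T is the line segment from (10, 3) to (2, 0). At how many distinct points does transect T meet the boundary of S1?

1

The segment meets the boundary at (6.571,1.714).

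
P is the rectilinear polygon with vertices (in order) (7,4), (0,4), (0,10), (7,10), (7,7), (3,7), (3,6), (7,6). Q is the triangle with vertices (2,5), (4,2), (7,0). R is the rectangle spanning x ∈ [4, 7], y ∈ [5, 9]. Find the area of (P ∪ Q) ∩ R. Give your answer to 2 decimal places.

|P ∪ Q| = 40.3333.
|(P ∪ Q) ∩ R| = 9.00.

9.00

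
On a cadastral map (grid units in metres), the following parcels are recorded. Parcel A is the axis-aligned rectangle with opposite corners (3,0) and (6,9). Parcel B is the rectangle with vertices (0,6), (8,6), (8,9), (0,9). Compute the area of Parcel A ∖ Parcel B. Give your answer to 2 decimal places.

|Parcel A∩Parcel B|: x∈[3,6], y∈[6,9] → 3·3 = 9.
|Parcel A| = 27.
|Parcel A ∖ Parcel B| = |Parcel A| − |Parcel A∩Parcel B| = 27 − 9 = 18.00.

18.00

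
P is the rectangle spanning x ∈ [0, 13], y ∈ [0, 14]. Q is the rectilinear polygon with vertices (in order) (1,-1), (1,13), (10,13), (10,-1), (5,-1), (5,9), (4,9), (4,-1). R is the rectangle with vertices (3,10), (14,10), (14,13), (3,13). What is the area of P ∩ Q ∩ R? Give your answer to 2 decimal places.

The intersection is the polygon with vertices (10,13), (10,10), (3,10), (3,13).
By the shoelace formula its area is 21.00.

21.00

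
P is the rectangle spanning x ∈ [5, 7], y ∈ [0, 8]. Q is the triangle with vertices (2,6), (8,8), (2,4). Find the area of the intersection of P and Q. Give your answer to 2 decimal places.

The intersection is the polygon with vertices (7,7.333), (5,6), (5,7), (7,7.667).
By the shoelace formula its area is 1.33.

1.33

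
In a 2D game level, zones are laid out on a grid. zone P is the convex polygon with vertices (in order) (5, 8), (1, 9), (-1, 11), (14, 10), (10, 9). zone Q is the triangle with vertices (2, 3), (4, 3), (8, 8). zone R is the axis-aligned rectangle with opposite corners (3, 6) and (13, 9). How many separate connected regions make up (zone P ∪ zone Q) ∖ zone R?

2

(zone P ∪ zone Q) ∖ zone R splits into 2 disjoint pieces (area 19, area 4.2).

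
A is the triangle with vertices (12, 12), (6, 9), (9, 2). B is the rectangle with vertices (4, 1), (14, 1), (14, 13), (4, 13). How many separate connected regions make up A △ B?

1

A △ B is a single connected region.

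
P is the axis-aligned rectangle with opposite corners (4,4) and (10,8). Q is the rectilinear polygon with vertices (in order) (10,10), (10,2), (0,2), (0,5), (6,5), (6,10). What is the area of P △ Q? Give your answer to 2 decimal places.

38.00

|P| = 24, |Q| = 50, |P∩Q| = 18.
|P △ Q| = |P| + |Q| − 2·|P∩Q| = 24 + 50 − 36 = 38.00.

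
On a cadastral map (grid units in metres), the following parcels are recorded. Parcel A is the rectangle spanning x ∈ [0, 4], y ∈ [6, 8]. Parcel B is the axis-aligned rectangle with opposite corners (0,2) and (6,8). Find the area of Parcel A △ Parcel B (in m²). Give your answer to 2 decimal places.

28.00

|Parcel A∩Parcel B|: x∈[0,4], y∈[6,8] → 4·2 = 8.
|Parcel A △ Parcel B| = |Parcel A| + |Parcel B| − 2·|Parcel A∩Parcel B| = 8 + 36 − 16 = 28.00.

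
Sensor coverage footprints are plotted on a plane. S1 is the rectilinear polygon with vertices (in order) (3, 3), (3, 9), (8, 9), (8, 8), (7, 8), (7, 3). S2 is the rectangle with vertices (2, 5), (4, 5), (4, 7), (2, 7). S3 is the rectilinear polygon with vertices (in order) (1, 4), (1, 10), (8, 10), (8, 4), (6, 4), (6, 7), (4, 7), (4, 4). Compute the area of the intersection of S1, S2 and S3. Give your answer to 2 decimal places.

The intersection is the polygon with vertices (4,7), (4,5), (3,5), (3,7).
By the shoelace formula its area is 2.00.

2.00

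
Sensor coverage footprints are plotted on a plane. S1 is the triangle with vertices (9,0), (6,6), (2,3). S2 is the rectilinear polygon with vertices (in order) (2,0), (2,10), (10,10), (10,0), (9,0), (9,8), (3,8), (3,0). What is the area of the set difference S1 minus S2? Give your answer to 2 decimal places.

|S1| = 16.5, |S1∩S2| = 0.5893.
|S1 ∖ S2| = |S1| − |S1∩S2| = 16.5 − 0.5893 = 15.91.

15.91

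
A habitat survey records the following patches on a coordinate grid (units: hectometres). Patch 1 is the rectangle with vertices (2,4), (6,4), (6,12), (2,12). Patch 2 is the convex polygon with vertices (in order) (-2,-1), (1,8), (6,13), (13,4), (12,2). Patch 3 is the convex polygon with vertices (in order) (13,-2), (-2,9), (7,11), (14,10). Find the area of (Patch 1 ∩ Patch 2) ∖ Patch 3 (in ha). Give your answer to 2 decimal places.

|Patch 1 ∩ Patch 2| = 27.5.
|(Patch 1 ∩ Patch 2) ∩ Patch 3| = 21.9133.
|(Patch 1 ∩ Patch 2) ∖ Patch 3| = 27.5 − 21.9133 = 5.59.

5.59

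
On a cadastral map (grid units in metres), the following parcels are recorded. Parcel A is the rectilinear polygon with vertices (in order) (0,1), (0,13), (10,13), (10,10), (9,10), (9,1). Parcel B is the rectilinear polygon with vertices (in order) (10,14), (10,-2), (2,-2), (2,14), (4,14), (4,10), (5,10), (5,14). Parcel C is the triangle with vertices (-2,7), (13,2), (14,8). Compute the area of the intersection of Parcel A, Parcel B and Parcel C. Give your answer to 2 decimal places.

20.78

The intersection is the polygon with vertices (9,3.333), (2,5.667), (2,7.25), (9,7.688).
By the shoelace formula its area is 20.78.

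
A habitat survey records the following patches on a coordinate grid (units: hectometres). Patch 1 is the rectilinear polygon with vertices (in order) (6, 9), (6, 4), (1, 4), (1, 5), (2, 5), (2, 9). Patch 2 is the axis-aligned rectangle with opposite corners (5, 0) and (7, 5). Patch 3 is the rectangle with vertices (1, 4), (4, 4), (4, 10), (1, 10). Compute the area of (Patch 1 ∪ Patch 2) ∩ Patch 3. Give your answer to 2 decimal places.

11.00

The region (Patch 1 ∪ Patch 2) ∩ Patch 3 is the polygon with vertices (1,4), (1,5), (2,5), (2,9), (4,9), (4,4).
By the shoelace formula its area is 11.00.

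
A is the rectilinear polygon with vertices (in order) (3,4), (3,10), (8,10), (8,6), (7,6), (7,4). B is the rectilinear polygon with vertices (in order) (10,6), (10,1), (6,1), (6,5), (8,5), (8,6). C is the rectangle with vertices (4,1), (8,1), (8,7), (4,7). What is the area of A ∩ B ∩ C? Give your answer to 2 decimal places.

1.00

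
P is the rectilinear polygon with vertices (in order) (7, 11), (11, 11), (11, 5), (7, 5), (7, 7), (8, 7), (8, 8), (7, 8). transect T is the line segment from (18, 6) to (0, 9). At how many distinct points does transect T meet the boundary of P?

The segment meets the boundary at (11,7.167), (8,7.667).

2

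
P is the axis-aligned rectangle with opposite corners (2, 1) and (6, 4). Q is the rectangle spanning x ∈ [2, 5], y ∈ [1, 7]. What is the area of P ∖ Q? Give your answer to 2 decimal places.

3.00

|P∩Q|: x∈[2,5], y∈[1,4] → 3·3 = 9.
|P| = 12.
|P ∖ Q| = |P| − |P∩Q| = 12 − 9 = 3.00.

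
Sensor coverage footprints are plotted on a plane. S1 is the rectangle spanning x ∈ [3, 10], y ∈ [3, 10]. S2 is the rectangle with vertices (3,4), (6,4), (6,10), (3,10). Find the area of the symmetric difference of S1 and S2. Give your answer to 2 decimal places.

|S1∩S2|: x∈[3,6], y∈[4,10] → 3·6 = 18.
|S1 △ S2| = |S1| + |S2| − 2·|S1∩S2| = 49 + 18 − 36 = 31.00.

31.00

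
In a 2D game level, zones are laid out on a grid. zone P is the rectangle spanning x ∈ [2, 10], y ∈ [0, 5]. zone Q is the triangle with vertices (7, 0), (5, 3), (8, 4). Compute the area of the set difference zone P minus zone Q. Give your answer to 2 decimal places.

|zone P| = 40, |zone P∩zone Q| = 5.5.
|zone P ∖ zone Q| = |zone P| − |zone P∩zone Q| = 40 − 5.5 = 34.50.

34.50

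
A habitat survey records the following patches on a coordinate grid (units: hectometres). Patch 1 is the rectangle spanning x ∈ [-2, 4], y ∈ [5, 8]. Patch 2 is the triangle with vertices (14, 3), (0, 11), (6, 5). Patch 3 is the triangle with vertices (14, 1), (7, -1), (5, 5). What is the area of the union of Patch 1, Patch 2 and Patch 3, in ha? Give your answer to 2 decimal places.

By inclusion–exclusion:
Individual areas: |Patch 1| = 18, |Patch 2| = 18, |Patch 3| = 23.
|Patch 1∩Patch 2| = 0.5.
|Patch 1∩Patch 3| = 0.
|Patch 2∩Patch 3| = 0.
|Patch 1∩Patch 2∩Patch 3| = 0.
|Patch 1 ∪ Patch 2 ∪ Patch 3| = 59 − 0.5 + 0 = 58.50.

58.50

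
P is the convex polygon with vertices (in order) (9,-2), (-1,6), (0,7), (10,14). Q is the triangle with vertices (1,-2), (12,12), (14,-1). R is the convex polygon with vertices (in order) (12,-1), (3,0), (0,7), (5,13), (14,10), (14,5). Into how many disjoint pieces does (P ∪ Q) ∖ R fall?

(P ∪ Q) ∖ R splits into 4 disjoint pieces (area 15.8373, area 1.9565, area 3.2232, area 0.6976).

4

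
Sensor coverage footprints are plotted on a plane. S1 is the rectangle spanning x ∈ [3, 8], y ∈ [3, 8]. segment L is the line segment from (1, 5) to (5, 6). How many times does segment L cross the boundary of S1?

The segment meets the boundary at (3,5.5).

1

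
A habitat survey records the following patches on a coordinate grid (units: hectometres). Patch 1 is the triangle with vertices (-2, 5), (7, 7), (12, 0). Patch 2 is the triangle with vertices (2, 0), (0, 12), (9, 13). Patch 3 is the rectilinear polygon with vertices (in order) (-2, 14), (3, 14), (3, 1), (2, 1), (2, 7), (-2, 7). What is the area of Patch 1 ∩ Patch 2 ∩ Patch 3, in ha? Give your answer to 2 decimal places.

2.61

The intersection is the polygon with vertices (2,3.571), (2,5.889), (3,6.111), (3,3.214).
By the shoelace formula its area is 2.61.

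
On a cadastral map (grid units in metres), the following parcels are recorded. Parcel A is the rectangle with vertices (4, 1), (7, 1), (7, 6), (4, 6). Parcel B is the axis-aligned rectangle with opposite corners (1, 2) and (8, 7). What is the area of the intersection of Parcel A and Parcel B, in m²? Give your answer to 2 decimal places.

12.00

|Parcel A∩Parcel B|: x∈[4,7], y∈[2,6] → 3·4 = 12.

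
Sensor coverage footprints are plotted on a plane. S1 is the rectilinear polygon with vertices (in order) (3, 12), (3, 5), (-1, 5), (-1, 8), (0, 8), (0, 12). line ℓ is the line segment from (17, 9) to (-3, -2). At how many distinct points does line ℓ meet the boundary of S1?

The segment lies entirely outside S1 and never meets its boundary.

0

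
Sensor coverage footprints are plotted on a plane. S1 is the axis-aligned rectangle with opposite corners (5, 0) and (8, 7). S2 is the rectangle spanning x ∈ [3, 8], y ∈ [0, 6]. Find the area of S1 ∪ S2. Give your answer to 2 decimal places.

33.00

By inclusion–exclusion:
Individual areas: |S1| = 21, |S2| = 30.
|S1∩S2|: x∈[5,8], y∈[0,6] → 3·6 = 18.
|S1 ∪ S2| = 51 − 18 = 33.00.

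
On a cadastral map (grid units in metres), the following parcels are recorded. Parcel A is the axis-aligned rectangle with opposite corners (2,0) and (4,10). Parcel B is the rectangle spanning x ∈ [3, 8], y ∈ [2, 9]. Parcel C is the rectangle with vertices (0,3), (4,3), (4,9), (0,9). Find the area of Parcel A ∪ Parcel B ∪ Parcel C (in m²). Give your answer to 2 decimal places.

By inclusion–exclusion:
Individual areas: |Parcel A| = 20, |Parcel B| = 35, |Parcel C| = 24.
|Parcel A∩Parcel B|: x∈[3,4], y∈[2,9] → 1·7 = 7.
|Parcel A∩Parcel C|: x∈[2,4], y∈[3,9] → 2·6 = 12.
|Parcel B∩Parcel C|: x∈[3,4], y∈[3,9] → 1·6 = 6.
|Parcel A∩Parcel B∩Parcel C| = 6.
|Parcel A ∪ Parcel B ∪ Parcel C| = 79 − 25 + 6 = 60.00.

60.00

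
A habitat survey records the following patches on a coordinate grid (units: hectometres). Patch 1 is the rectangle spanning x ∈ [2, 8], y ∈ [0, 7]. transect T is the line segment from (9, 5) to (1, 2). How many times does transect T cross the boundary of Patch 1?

The segment meets the boundary at (2,2.375), (8,4.625).

2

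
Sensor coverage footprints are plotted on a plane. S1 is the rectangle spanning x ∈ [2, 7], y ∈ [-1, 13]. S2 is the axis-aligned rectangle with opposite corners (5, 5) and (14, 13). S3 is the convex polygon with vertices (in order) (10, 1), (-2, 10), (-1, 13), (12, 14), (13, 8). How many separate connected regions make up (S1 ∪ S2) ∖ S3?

(S1 ∪ S2) ∖ S3 splits into 2 disjoint pieces (area 30.625, area 12.0119).

2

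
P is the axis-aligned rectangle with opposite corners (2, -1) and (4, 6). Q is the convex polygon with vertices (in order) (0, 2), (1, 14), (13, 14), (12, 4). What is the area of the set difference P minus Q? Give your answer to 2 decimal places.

7.00

|P| = 14, |P∩Q| = 7.
|P ∖ Q| = |P| − |P∩Q| = 14 − 7 = 7.00.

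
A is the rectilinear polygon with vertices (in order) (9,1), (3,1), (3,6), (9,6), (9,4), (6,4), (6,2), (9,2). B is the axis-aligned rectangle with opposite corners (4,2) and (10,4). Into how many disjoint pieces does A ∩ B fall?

A ∩ B is a single connected region.

1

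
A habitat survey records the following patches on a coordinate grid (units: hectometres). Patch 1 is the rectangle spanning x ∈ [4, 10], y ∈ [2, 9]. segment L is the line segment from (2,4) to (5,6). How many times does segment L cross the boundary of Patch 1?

1

The segment meets the boundary at (4,5.333).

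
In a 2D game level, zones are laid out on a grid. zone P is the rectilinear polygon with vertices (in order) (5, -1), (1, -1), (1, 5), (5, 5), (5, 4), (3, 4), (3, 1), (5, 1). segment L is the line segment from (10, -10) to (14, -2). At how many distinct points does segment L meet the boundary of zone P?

0

The segment lies entirely outside zone P and never meets its boundary.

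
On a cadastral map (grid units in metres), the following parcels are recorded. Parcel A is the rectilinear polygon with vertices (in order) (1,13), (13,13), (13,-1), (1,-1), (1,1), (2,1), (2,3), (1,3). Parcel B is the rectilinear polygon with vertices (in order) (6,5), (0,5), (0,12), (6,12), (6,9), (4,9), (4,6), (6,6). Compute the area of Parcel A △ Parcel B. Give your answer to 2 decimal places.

144.00

|Parcel A| = 166, |Parcel B| = 36, |Parcel A∩Parcel B| = 29.
|Parcel A △ Parcel B| = |Parcel A| + |Parcel B| − 2·|Parcel A∩Parcel B| = 166 + 36 − 58 = 144.00.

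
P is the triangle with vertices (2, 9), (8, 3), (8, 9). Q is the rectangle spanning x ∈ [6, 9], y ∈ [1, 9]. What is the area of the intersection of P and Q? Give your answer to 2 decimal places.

10.00

The intersection is the polygon with vertices (8,3), (6,5), (6,9), (8,9).
By the shoelace formula its area is 10.00.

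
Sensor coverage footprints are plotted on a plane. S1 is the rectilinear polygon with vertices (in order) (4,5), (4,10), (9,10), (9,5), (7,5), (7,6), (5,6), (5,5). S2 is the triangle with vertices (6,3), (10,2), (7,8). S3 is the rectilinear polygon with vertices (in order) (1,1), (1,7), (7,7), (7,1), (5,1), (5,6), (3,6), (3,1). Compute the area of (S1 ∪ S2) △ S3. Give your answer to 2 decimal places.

46.40

|S1 ∪ S2| = 30.85.
|(S1 ∪ S2) ∩ S3| = 5.225.
|(S1 ∪ S2) △ S3| = 30.85 + 26 − 10.45 = 46.40.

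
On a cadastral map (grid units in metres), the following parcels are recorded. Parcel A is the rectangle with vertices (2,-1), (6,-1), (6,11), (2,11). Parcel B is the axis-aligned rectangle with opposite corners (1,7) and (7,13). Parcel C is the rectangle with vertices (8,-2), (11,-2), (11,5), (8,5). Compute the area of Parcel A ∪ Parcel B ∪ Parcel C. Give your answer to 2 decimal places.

By inclusion–exclusion:
Individual areas: |Parcel A| = 48, |Parcel B| = 36, |Parcel C| = 21.
|Parcel A∩Parcel B|: x∈[2,6], y∈[7,11] → 4·4 = 16.
|Parcel A∩Parcel C| = 0 (no overlap).
|Parcel B∩Parcel C| = 0 (no overlap).
|Parcel A∩Parcel B∩Parcel C| = 0.
|Parcel A ∪ Parcel B ∪ Parcel C| = 105 − 16 + 0 = 89.00.

89.00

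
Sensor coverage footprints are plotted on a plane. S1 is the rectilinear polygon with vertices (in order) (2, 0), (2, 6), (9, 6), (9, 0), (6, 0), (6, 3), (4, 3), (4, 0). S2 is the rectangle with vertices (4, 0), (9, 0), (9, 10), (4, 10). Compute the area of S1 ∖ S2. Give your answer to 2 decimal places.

12.00

|S1| = 36, |S1∩S2| = 24.
|S1 ∖ S2| = |S1| − |S1∩S2| = 36 − 24 = 12.00.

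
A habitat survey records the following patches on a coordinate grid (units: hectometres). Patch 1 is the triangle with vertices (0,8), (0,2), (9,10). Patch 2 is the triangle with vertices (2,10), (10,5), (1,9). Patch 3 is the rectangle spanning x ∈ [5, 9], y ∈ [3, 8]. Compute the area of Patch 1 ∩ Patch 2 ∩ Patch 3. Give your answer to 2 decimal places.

0.69

The intersection is the polygon with vertices (5,7.222), (5,8), (5.2,8), (6.11,7.431), (5.583,6.963).
By the shoelace formula its area is 0.69.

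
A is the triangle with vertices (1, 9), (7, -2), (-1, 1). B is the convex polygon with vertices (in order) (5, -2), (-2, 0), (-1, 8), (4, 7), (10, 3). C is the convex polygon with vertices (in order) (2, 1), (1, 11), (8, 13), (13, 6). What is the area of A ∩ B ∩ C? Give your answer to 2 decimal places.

10.38

The intersection is the polygon with vertices (1.857,7.429), (4.695,2.225), (2,1), (1.347,7.531).
By the shoelace formula its area is 10.38.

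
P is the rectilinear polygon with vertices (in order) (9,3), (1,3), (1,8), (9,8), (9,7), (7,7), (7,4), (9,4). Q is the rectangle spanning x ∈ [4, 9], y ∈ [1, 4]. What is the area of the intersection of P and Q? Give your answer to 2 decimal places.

5.00

The intersection is the polygon with vertices (4,3), (4,4), (7,4), (9,4), (9,3).
By the shoelace formula its area is 5.00.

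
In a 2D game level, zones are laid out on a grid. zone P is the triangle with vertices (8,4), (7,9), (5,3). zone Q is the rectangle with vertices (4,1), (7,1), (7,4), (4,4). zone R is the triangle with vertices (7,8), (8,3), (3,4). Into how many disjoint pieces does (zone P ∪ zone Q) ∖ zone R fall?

(zone P ∪ zone Q) ∖ zone R splits into 2 disjoint pieces (area 1.1562, area 7.5).

2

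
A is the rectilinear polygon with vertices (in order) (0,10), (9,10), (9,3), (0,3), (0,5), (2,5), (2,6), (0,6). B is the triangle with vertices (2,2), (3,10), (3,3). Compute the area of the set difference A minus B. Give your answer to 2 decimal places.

57.94

|A| = 61, |A∩B| = 3.0625.
|A ∖ B| = |A| − |A∩B| = 61 − 3.0625 = 57.94.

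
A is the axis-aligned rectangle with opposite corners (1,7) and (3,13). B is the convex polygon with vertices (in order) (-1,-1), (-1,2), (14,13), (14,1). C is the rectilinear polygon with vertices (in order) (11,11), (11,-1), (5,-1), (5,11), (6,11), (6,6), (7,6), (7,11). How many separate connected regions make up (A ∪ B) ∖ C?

(A ∪ B) ∖ C splits into 4 disjoint pieces (area 12, area 28.8, area 1.5, area 33.3).

4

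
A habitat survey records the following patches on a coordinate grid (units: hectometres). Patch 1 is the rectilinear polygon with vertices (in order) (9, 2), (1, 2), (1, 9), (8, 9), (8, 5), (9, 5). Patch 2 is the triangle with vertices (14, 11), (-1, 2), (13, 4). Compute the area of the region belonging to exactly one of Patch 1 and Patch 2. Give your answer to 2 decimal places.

61.51

|Patch 1| = 52, |Patch 2| = 48, |Patch 1∩Patch 2| = 19.2429.
|Patch 1 △ Patch 2| = |Patch 1| + |Patch 2| − 2·|Patch 1∩Patch 2| = 52 + 48 − 38.4857 = 61.51.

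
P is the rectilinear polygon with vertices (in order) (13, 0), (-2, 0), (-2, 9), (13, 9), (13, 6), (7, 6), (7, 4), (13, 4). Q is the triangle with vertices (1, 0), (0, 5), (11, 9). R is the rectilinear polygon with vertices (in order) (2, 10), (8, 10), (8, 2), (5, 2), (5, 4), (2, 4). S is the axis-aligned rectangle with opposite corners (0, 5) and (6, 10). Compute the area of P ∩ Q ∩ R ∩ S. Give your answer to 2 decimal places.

The intersection is the polygon with vertices (2,5.727), (6,7.182), (6,5), (2,5).
By the shoelace formula its area is 5.82.

5.82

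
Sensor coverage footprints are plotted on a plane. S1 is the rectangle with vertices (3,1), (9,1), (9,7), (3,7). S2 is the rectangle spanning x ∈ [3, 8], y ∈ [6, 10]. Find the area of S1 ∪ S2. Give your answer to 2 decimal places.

By inclusion–exclusion:
Individual areas: |S1| = 36, |S2| = 20.
|S1∩S2|: x∈[3,8], y∈[6,7] → 5·1 = 5.
|S1 ∪ S2| = 56 − 5 = 51.00.

51.00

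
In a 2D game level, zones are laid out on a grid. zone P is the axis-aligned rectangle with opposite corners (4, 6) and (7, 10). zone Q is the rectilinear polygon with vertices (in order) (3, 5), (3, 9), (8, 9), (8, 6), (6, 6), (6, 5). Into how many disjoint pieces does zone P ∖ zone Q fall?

1

zone P ∖ zone Q is a single connected region.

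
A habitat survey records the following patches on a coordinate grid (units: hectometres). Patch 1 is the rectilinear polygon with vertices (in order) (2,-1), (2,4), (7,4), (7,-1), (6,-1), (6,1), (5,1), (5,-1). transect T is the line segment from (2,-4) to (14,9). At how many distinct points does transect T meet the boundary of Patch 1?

The segment meets the boundary at (7,1.417), (6,0.333), (5,-0.75), (4.769,-1).

4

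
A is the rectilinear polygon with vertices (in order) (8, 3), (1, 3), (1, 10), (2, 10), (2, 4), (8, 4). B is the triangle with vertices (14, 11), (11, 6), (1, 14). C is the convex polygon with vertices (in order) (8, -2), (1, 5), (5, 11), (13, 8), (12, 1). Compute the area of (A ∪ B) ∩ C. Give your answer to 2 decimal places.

17.46

|A ∪ B| = 50.
|(A ∪ B) ∩ C| = 17.46.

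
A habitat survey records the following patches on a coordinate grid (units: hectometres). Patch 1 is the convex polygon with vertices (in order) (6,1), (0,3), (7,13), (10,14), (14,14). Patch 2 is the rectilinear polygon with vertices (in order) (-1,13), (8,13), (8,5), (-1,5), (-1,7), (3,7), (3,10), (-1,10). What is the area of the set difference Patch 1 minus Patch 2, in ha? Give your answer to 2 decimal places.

|Patch 1| = 80.5, |Patch 1∩Patch 2| = 30.3714.
|Patch 1 ∖ Patch 2| = |Patch 1| − |Patch 1∩Patch 2| = 80.5 − 30.3714 = 50.13.

50.13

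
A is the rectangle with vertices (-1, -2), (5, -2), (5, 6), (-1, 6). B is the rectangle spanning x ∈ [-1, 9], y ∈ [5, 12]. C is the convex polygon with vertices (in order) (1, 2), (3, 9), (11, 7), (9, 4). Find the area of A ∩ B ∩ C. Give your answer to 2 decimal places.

3.00

The intersection is the polygon with vertices (5,5), (1.857,5), (2.143,6), (5,6).
By the shoelace formula its area is 3.00.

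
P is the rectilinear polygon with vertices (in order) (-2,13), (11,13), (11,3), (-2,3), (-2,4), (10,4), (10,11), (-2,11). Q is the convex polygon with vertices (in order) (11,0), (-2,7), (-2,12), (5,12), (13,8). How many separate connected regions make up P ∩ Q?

2

P ∩ Q splits into 2 disjoint pieces (area 11.75, area 8).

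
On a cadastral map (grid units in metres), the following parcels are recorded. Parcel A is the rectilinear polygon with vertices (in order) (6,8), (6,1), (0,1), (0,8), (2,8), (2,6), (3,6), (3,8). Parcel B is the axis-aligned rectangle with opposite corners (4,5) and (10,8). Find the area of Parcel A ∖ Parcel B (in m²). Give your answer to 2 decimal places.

|Parcel A| = 40, |Parcel A∩Parcel B| = 6.
|Parcel A ∖ Parcel B| = |Parcel A| − |Parcel A∩Parcel B| = 40 − 6 = 34.00.

34.00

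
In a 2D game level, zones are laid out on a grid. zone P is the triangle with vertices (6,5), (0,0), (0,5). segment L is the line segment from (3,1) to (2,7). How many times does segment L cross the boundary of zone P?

The segment meets the boundary at (2.333,5), (2.78,2.317).

2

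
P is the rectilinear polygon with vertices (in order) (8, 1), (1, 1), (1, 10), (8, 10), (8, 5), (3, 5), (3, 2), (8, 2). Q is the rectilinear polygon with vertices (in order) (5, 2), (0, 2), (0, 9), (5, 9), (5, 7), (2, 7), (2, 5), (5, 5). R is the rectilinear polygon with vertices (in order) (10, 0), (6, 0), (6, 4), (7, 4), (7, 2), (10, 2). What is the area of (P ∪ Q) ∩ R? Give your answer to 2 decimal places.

The region (P ∪ Q) ∩ R is the polygon with vertices (7,2), (8,2), (8,1), (6,1), (6,2).
By the shoelace formula its area is 2.00.

2.00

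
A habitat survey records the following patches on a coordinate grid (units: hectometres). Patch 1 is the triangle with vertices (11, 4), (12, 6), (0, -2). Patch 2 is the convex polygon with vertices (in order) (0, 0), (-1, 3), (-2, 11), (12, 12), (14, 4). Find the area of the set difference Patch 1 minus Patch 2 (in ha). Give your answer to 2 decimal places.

|Patch 1| = 8, |Patch 1∩Patch 2| = 5.55.
|Patch 1 ∖ Patch 2| = |Patch 1| − |Patch 1∩Patch 2| = 8 − 5.55 = 2.45.

2.45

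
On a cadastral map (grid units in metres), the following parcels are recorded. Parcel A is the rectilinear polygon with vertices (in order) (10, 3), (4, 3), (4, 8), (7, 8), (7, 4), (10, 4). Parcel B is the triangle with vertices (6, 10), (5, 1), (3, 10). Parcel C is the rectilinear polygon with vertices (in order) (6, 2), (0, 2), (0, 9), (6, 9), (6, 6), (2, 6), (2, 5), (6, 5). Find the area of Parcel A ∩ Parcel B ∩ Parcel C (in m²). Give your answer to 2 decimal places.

5.33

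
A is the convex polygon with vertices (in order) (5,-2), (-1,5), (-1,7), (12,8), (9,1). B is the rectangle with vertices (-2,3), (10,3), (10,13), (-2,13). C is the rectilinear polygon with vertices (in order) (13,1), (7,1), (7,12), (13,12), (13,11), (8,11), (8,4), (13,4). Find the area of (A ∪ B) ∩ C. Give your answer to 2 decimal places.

|A ∪ B| = 150.0842.
|(A ∪ B) ∩ C| = 17.95.

17.95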